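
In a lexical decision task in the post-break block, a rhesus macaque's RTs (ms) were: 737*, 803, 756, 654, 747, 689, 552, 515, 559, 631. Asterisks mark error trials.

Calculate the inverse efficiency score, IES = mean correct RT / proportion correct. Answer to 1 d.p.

Correct trials (n=9): 803, 756, 654, 747, 689, 552, 515, 559, 631
Mean correct RT = 5906/9 = 656.2222 ms
Proportion correct = 9/10
IES = 656.2222 / (9/10) = 729.136 ms

729.1 ms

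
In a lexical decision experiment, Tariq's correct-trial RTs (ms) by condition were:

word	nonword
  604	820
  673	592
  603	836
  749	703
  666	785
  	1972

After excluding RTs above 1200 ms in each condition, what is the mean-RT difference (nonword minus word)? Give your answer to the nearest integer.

nonword: exclude 1972
M(word) = 3295/5 = 659.000
M(nonword) = 3736/5 = 747.200
Difference = 747.200 − 659.000 = 88.200 ms

88 ms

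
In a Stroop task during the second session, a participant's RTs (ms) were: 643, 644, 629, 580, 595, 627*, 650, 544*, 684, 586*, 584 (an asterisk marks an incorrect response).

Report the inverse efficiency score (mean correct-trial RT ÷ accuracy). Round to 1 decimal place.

Correct trials (n=8): 643, 644, 629, 580, 595, 650, 684, 584
Mean correct RT = 5009/8 = 626.1250 ms
Proportion correct = 8/11
IES = 626.1250 / (8/11) = 860.922 ms

860.9 ms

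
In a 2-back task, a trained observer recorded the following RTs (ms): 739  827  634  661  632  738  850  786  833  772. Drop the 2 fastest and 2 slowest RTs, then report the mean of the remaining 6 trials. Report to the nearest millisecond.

Sorted: 632, 634, 661, 738, 739, 772, 786, 827, 833, 850
Drop lowest 2 (632, 634) and highest 2 (833, 850)
Remaining (n=6): Σ = 4523, mean = 4523/6 = 753.833

754 ms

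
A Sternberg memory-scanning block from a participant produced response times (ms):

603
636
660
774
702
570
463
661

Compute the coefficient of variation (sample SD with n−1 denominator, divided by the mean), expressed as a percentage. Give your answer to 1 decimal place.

n = 8, Σ = 5069, M = 633.6250
Σ(x−M)² = 59929.875; s = √(59929.875/7) = 92.5279
CV = 92.5279 / 633.6250 = 0.14603 = 14.603%

14.6%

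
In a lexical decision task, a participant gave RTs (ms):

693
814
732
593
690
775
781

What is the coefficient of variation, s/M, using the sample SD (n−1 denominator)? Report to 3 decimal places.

n = 7, Σ = 5078, M = 725.4286
Σ(x−M)² = 33277.714; s = √(33277.714/6) = 74.4734
CV = 74.4734 / 725.4286 = 0.10266

0.103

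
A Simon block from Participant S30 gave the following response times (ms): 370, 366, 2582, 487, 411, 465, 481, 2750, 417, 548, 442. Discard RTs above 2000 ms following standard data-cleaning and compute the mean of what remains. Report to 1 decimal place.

Excluded: 2582, 2750
Retained (n=9): Σ = 3987
Mean = 3987/9 = 443.0000

443.0 ms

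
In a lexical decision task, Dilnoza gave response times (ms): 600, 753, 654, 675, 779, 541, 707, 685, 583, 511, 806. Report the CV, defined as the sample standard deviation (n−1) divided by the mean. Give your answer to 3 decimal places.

0.145

n = 11, Σ = 7294, M = 663.0909
Σ(x−M)² = 93006.909; s = √(93006.909/10) = 96.4401
CV = 96.4401 / 663.0909 = 0.14544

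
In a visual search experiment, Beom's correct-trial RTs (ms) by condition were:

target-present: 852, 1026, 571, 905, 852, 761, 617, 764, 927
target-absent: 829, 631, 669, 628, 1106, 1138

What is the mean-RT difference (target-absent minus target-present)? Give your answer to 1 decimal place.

M(target-present) = 7275/9 = 808.333
M(target-absent) = 5001/6 = 833.500
Difference = 833.500 − 808.333 = 25.167 ms

25.2 ms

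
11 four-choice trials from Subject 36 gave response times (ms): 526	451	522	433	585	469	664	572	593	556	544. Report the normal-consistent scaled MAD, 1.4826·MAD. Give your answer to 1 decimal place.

Sorted: 433, 451, 469, 522, 526, 544, 556, 572, 585, 593, 664 → median = 544
|x − 544| sorted: 0, 12, 18, 22, 28, 41, 49, 75, 93, 111, 120 → MAD = 41
Robust SD ≈ 1.4826 × 41 = 60.787

60.8 ms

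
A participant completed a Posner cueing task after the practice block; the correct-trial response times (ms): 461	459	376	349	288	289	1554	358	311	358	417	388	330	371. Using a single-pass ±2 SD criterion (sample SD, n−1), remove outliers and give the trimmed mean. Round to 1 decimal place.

365.8 ms

n = 14, ΣRT = 6309, M = 450.643
Σ(x−M)² = 1348677.21; s = √(1348677.21/13) = 322.094
Cutoffs: 450.643 ± 2·322.094 → [-193.5, 1094.8]
Outside: 1554 → excluded.
Retained (n=13): Σ = 4755, mean = 4755/13 = 365.769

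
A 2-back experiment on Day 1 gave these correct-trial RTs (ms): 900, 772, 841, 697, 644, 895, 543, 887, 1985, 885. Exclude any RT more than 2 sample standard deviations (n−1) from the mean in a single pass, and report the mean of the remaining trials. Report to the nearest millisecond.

n = 10, ΣRT = 9049, M = 904.900
Σ(x−M)² = 1431462.90; s = √(1431462.90/9) = 398.813
Cutoffs: 904.900 ± 2·398.813 → [107.3, 1702.5]
Outside: 1985 → excluded.
Retained (n=9): Σ = 7064, mean = 7064/9 = 784.889

785 ms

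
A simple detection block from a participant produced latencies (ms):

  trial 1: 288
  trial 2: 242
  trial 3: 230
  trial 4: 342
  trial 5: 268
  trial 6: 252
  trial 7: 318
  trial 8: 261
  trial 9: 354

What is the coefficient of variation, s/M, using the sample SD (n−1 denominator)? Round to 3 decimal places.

n = 9, Σ = 2555, M = 283.8889
Σ(x−M)² = 15924.889; s = √(15924.889/8) = 44.6163
CV = 44.6163 / 283.8889 = 0.15716

0.157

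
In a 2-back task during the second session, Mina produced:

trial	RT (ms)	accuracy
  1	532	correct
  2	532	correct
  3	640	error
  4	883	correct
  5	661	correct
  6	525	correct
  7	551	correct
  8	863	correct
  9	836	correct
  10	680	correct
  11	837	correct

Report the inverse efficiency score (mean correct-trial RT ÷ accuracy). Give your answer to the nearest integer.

759 ms

Correct trials (n=10): 532, 532, 883, 661, 525, 551, 863, 836, 680, 837
Mean correct RT = 6900/10 = 690.0000 ms
Proportion correct = 10/11
IES = 690.0000 / (10/11) = 759.000 ms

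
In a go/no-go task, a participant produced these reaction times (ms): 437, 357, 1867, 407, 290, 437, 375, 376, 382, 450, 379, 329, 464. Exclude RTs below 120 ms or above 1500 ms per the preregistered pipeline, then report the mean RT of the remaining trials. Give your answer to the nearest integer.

Excluded: 1867
Retained (n=12): Σ = 4683
Mean = 4683/12 = 390.2500

390 ms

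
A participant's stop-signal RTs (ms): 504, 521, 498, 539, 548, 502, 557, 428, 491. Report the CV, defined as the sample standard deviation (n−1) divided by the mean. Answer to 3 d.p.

n = 9, Σ = 4588, M = 509.7778
Σ(x−M)² = 11943.556; s = √(11943.556/8) = 38.6386
CV = 38.6386 / 509.7778 = 0.07580

0.076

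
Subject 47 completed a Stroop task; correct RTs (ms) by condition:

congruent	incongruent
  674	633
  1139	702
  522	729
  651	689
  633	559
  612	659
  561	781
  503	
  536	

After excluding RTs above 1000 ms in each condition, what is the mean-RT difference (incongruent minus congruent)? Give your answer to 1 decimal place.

92.4 ms

congruent: exclude 1139
M(congruent) = 4692/8 = 586.500
M(incongruent) = 4752/7 = 678.857
Difference = 678.857 − 586.500 = 92.357 ms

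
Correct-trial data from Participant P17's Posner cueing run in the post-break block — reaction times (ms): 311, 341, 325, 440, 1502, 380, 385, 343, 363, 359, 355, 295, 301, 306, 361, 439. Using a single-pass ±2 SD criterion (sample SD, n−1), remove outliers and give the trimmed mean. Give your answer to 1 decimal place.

n = 16, ΣRT = 6806, M = 425.375
Σ(x−M)² = 1264381.75; s = √(1264381.75/15) = 290.331
Cutoffs: 425.375 ± 2·290.331 → [-155.3, 1006.0]
Outside: 1502 → excluded.
Retained (n=15): Σ = 5304, mean = 5304/15 = 353.600

353.6 ms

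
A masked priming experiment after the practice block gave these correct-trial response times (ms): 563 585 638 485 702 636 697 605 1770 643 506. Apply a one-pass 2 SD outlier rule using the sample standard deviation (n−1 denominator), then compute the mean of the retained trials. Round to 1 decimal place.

606.0 ms

n = 11, ΣRT = 7830, M = 711.818
Σ(x−M)² = 1279445.64; s = √(1279445.64/10) = 357.693
Cutoffs: 711.818 ± 2·357.693 → [-3.6, 1427.2]
Outside: 1770 → excluded.
Retained (n=10): Σ = 6060, mean = 6060/10 = 606.000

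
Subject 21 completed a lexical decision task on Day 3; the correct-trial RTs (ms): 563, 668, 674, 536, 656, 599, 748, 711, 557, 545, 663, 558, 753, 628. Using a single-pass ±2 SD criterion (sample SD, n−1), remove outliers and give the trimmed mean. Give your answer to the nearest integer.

n = 14, ΣRT = 8859, M = 632.786
Σ(x−M)² = 72678.36; s = √(72678.36/13) = 74.771
Cutoffs: 632.786 ± 2·74.771 → [483.2, 782.3]
No RTs fall outside the cutoffs; all 14 retained. Mean = 8859/14 = 632.786

633 ms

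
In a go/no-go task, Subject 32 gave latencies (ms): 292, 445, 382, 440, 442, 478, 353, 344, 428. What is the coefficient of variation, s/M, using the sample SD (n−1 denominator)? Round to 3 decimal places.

n = 9, Σ = 3604, M = 400.4444
Σ(x−M)² = 29588.222; s = √(29588.222/8) = 60.8155
CV = 60.8155 / 400.4444 = 0.15187

0.152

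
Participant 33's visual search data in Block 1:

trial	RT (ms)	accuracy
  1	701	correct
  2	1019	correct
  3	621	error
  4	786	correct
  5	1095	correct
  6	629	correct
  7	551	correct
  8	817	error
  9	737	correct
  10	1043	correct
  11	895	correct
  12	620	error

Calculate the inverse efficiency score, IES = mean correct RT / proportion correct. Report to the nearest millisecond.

Correct trials (n=9): 701, 1019, 786, 1095, 629, 551, 737, 1043, 895
Mean correct RT = 7456/9 = 828.4444 ms
Proportion correct = 9/12
IES = 828.4444 / (9/12) = 1104.593 ms

1105 ms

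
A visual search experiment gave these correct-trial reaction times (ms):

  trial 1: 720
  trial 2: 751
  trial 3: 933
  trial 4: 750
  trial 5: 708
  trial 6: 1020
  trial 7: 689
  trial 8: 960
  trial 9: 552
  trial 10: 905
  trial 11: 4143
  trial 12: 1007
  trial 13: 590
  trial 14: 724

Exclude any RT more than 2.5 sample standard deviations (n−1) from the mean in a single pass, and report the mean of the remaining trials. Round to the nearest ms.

n = 14, ΣRT = 14452, M = 1032.286
Σ(x−M)² = 10709284.86; s = √(10709284.86/13) = 907.629
Cutoffs: 1032.286 ± 2.5·907.629 → [-1236.8, 3301.4]
Outside: 4143 → excluded.
Retained (n=13): Σ = 10309, mean = 10309/13 = 793.000

793 ms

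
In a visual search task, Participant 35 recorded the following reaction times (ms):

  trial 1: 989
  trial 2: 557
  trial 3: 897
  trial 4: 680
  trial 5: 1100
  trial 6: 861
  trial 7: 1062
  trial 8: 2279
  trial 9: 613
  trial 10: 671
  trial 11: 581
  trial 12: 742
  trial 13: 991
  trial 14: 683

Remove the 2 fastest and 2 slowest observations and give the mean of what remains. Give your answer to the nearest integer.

819 ms

Sorted: 557, 581, 613, 671, 680, 683, 742, 861, 897, 989, 991, 1062, 1100, 2279
Drop lowest 2 (557, 581) and highest 2 (1100, 2279)
Remaining (n=10): Σ = 8189, mean = 8189/10 = 818.900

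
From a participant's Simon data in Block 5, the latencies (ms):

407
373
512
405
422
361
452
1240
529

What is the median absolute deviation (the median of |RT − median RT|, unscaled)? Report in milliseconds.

49 ms

Sorted: 361, 373, 405, 407, 422, 452, 512, 529, 1240 → median = 422
|x − 422|: 15, 49, 90, 17, 0, 61, 30, 818, 107
Sorted deviations: 0, 15, 17, 30, 49, 61, 90, 107, 818 → MAD = 49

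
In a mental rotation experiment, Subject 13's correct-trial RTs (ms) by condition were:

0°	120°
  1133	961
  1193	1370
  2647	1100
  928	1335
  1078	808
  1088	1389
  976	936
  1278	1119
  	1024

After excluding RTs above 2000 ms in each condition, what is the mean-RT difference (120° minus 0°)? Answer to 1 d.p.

19.5 ms

0°: exclude 2647
M(0°) = 7674/7 = 1096.286
M(120°) = 10042/9 = 1115.778
Difference = 1115.778 − 1096.286 = 19.492 ms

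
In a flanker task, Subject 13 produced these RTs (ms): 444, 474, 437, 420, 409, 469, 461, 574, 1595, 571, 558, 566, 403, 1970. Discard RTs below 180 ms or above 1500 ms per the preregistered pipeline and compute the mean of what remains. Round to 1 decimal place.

Excluded: 1595, 1970
Retained (n=12): Σ = 5786
Mean = 5786/12 = 482.1667

482.2 ms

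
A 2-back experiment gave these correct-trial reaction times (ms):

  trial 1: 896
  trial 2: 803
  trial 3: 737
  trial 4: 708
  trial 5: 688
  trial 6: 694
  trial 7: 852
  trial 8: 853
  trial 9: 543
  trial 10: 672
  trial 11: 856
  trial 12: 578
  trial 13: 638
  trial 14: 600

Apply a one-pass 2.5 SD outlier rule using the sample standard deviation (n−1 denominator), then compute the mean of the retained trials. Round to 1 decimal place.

722.7 ms

n = 14, ΣRT = 10118, M = 722.714
Σ(x−M)² = 168424.86; s = √(168424.86/13) = 113.823
Cutoffs: 722.714 ± 2.5·113.823 → [438.2, 1007.3]
No RTs fall outside the cutoffs; all 14 retained. Mean = 10118/14 = 722.714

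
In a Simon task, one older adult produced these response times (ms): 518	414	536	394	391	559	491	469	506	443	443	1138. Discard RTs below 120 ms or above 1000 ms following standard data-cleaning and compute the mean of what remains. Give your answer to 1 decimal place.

469.5 ms

Excluded: 1138
Retained (n=11): Σ = 5164
Mean = 5164/11 = 469.4545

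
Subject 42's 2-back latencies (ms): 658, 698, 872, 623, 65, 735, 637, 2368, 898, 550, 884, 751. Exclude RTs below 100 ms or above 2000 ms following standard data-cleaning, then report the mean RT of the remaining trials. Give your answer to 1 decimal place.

730.6 ms

Excluded: 65, 2368
Retained (n=10): Σ = 7306
Mean = 7306/10 = 730.6000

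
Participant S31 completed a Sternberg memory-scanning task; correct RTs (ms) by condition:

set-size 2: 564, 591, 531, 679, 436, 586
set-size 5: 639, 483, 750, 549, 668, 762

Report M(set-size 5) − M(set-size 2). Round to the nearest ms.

77 ms

M(set-size 2) = 3387/6 = 564.500
M(set-size 5) = 3851/6 = 641.833
Difference = 641.833 − 564.500 = 77.333 ms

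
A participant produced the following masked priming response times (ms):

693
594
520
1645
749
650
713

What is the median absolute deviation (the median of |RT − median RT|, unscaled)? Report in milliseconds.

Sorted: 520, 594, 650, 693, 713, 749, 1645 → median = 693
|x − 693|: 0, 99, 173, 952, 56, 43, 20
Sorted deviations: 0, 20, 43, 56, 99, 173, 952 → MAD = 56

56 ms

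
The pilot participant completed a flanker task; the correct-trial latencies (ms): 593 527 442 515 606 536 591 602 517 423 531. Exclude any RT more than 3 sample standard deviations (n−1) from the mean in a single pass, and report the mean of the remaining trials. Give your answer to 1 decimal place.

n = 11, ΣRT = 5883, M = 534.818
Σ(x−M)² = 38027.64; s = √(38027.64/10) = 61.667
Cutoffs: 534.818 ± 3·61.667 → [349.8, 719.8]
No RTs fall outside the cutoffs; all 11 retained. Mean = 5883/11 = 534.818

534.8 ms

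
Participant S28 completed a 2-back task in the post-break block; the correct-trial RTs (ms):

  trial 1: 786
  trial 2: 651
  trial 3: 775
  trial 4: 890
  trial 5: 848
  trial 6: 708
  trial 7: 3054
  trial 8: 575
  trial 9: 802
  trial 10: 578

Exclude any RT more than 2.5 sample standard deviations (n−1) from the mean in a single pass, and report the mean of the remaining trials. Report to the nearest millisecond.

735 ms

n = 10, ΣRT = 9667, M = 966.700
Σ(x−M)² = 4944430.10; s = √(4944430.10/9) = 741.202
Cutoffs: 966.700 ± 2.5·741.202 → [-886.3, 2819.7]
Outside: 3054 → excluded.
Retained (n=9): Σ = 6613, mean = 6613/9 = 734.778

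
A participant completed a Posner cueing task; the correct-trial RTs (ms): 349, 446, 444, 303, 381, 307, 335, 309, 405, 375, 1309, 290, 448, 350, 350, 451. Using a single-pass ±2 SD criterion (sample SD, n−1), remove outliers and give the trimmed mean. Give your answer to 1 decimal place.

n = 16, ΣRT = 6852, M = 428.250
Σ(x−M)² = 873745.00; s = √(873745.00/15) = 241.350
Cutoffs: 428.250 ± 2·241.350 → [-54.4, 910.9]
Outside: 1309 → excluded.
Retained (n=15): Σ = 5543, mean = 5543/15 = 369.533

369.5 ms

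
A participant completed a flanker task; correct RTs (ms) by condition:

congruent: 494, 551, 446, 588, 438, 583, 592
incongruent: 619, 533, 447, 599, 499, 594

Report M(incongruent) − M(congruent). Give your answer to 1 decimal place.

21.1 ms

M(congruent) = 3692/7 = 527.429
M(incongruent) = 3291/6 = 548.500
Difference = 548.500 − 527.429 = 21.071 ms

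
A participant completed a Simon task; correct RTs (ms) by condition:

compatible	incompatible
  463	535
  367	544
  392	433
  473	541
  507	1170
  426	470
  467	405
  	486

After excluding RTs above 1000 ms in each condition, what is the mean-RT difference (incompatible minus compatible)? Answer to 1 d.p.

45.6 ms

incompatible: exclude 1170
M(compatible) = 3095/7 = 442.143
M(incompatible) = 3414/7 = 487.714
Difference = 487.714 − 442.143 = 45.571 ms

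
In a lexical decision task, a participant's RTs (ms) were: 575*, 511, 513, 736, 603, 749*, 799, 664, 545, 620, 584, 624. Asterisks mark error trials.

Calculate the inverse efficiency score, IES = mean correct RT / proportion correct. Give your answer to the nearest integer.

Correct trials (n=10): 511, 513, 736, 603, 799, 664, 545, 620, 584, 624
Mean correct RT = 6199/10 = 619.9000 ms
Proportion correct = 10/12
IES = 619.9000 / (10/12) = 743.880 ms

744 ms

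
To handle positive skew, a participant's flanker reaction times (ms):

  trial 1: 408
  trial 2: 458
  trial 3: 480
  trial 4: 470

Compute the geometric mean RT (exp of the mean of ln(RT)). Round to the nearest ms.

ln(RT): 6.0113, 6.1269, 6.1738, 6.1527
Mean ln(RT) = 24.4647/4 = 6.11616
Geometric mean = exp(6.11616) = 453.12 ms

453 ms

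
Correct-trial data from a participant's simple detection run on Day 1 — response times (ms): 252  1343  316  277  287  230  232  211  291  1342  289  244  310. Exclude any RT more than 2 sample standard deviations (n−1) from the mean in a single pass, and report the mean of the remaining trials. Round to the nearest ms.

n = 13, ΣRT = 5624, M = 432.615
Σ(x−M)² = 1969125.08; s = √(1969125.08/12) = 405.085
Cutoffs: 432.615 ± 2·405.085 → [-377.6, 1242.8]
Outside: 1342, 1343 → excluded.
Retained (n=11): Σ = 2939, mean = 2939/11 = 267.182

267 ms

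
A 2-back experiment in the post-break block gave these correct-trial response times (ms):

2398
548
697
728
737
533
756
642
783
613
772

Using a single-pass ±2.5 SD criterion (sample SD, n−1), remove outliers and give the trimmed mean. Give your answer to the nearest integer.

681 ms

n = 11, ΣRT = 9207, M = 837.000
Σ(x−M)² = 2756042.00; s = √(2756042.00/10) = 524.980
Cutoffs: 837.000 ± 2.5·524.980 → [-475.5, 2149.5]
Outside: 2398 → excluded.
Retained (n=10): Σ = 6809, mean = 6809/10 = 680.900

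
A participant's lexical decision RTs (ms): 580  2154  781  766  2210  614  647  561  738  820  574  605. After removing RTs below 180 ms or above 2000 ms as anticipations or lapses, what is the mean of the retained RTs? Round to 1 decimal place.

Excluded: 2154, 2210
Retained (n=10): Σ = 6686
Mean = 6686/10 = 668.6000

668.6 ms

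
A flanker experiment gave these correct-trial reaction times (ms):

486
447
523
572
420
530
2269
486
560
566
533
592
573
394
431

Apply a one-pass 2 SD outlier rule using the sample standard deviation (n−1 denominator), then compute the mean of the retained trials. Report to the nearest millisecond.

n = 15, ΣRT = 9382, M = 625.467
Σ(x−M)² = 2948281.73; s = √(2948281.73/14) = 458.903
Cutoffs: 625.467 ± 2·458.903 → [-292.3, 1543.3]
Outside: 2269 → excluded.
Retained (n=14): Σ = 7113, mean = 7113/14 = 508.071

508 ms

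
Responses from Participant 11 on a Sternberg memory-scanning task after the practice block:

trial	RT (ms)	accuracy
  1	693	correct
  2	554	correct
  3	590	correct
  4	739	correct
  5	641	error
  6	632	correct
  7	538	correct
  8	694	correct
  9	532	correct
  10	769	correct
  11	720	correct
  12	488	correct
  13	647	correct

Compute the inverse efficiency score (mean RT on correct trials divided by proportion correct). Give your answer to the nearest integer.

Correct trials (n=12): 693, 554, 590, 739, 632, 538, 694, 532, 769, 720, 488, 647
Mean correct RT = 7596/12 = 633.0000 ms
Proportion correct = 12/13
IES = 633.0000 / (12/13) = 685.750 ms

686 ms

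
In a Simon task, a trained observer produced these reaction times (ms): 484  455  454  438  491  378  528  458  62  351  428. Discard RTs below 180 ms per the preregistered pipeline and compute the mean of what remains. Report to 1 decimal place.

446.5 ms

Excluded: 62
Retained (n=10): Σ = 4465
Mean = 4465/10 = 446.5000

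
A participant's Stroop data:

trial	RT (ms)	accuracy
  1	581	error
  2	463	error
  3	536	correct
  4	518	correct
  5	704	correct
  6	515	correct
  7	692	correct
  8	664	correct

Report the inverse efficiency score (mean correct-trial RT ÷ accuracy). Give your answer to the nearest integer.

Correct trials (n=6): 536, 518, 704, 515, 692, 664
Mean correct RT = 3629/6 = 604.8333 ms
Proportion correct = 6/8
IES = 604.8333 / (6/8) = 806.444 ms

806 ms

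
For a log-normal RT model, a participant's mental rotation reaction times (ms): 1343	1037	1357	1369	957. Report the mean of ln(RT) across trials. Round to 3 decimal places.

7.089

ln(RT): 7.2027, 6.9441, 7.2130, 7.2218, 6.8638
Σ ln(RT) = 35.4454
Mean = 35.4454/5 = 7.08908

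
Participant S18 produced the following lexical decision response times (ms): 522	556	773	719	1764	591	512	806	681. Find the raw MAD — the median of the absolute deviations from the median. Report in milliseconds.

125 ms

Sorted: 512, 522, 556, 591, 681, 719, 773, 806, 1764 → median = 681
|x − 681|: 159, 125, 92, 38, 1083, 90, 169, 125, 0
Sorted deviations: 0, 38, 90, 92, 125, 125, 159, 169, 1083 → MAD = 125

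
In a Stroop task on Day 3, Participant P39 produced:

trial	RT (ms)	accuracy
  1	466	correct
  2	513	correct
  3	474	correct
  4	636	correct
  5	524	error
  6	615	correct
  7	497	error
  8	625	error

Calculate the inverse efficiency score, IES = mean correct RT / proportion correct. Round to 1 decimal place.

865.3 ms

Correct trials (n=5): 466, 513, 474, 636, 615
Mean correct RT = 2704/5 = 540.8000 ms
Proportion correct = 5/8
IES = 540.8000 / (5/8) = 865.280 ms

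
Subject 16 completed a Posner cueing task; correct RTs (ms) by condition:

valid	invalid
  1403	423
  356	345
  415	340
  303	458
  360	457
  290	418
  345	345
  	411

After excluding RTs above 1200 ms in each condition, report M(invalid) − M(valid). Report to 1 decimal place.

valid: exclude 1403
M(valid) = 2069/6 = 344.833
M(invalid) = 3197/8 = 399.625
Difference = 399.625 − 344.833 = 54.792 ms

54.8 ms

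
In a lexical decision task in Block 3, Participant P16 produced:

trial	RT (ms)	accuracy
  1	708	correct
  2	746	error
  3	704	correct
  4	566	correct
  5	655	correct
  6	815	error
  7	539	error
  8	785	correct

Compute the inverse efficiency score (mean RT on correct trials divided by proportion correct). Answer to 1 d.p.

1093.8 ms

Correct trials (n=5): 708, 704, 566, 655, 785
Mean correct RT = 3418/5 = 683.6000 ms
Proportion correct = 5/8
IES = 683.6000 / (5/8) = 1093.760 ms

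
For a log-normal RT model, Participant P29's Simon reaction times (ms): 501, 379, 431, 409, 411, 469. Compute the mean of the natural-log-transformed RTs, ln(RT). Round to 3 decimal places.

6.067

ln(RT): 6.2166, 5.9375, 6.0661, 6.0137, 6.0186, 6.1506
Σ ln(RT) = 36.4032
Mean = 36.4032/6 = 6.06719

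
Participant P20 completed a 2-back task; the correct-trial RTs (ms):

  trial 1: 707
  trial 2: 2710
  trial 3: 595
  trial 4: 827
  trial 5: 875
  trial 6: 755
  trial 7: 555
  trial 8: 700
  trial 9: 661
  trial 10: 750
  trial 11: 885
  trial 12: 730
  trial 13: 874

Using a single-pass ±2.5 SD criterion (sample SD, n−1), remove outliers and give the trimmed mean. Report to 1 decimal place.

742.8 ms

n = 13, ΣRT = 11624, M = 894.154
Σ(x−M)² = 3701355.69; s = √(3701355.69/12) = 555.379
Cutoffs: 894.154 ± 2.5·555.379 → [-494.3, 2282.6]
Outside: 2710 → excluded.
Retained (n=12): Σ = 8914, mean = 8914/12 = 742.833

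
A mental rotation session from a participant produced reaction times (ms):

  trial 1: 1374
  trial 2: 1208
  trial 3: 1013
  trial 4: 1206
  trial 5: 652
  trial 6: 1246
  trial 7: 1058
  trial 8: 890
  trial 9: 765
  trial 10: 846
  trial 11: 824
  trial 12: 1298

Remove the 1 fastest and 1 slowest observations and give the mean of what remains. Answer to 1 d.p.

1035.4 ms

Sorted: 652, 765, 824, 846, 890, 1013, 1058, 1206, 1208, 1246, 1298, 1374
Drop lowest 1 (652) and highest 1 (1374)
Remaining (n=10): Σ = 10354, mean = 10354/10 = 1035.400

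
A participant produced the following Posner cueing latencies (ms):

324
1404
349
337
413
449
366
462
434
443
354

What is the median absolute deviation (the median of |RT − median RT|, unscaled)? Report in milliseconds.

49 ms

Sorted: 324, 337, 349, 354, 366, 413, 434, 443, 449, 462, 1404 → median = 413
|x − 413|: 89, 991, 64, 76, 0, 36, 47, 49, 21, 30, 59
Sorted deviations: 0, 21, 30, 36, 47, 49, 59, 64, 76, 89, 991 → MAD = 49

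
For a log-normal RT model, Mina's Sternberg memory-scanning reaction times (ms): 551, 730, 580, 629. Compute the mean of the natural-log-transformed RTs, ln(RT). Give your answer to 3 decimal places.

ln(RT): 6.3117, 6.5930, 6.3630, 6.4441
Σ ln(RT) = 25.7119
Mean = 25.7119/4 = 6.42798

6.428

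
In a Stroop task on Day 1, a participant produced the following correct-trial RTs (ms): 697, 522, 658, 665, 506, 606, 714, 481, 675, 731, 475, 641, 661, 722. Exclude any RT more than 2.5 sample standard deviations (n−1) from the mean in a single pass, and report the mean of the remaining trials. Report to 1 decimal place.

625.3 ms

n = 14, ΣRT = 8754, M = 625.286
Σ(x−M)² = 108856.86; s = √(108856.86/13) = 91.507
Cutoffs: 625.286 ± 2.5·91.507 → [396.5, 854.1]
No RTs fall outside the cutoffs; all 14 retained. Mean = 8754/14 = 625.286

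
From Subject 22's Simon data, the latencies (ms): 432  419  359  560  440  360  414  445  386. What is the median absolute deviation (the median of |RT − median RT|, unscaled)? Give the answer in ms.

Sorted: 359, 360, 386, 414, 419, 432, 440, 445, 560 → median = 419
|x − 419|: 13, 0, 60, 141, 21, 59, 5, 26, 33
Sorted deviations: 0, 5, 13, 21, 26, 33, 59, 60, 141 → MAD = 26

26 ms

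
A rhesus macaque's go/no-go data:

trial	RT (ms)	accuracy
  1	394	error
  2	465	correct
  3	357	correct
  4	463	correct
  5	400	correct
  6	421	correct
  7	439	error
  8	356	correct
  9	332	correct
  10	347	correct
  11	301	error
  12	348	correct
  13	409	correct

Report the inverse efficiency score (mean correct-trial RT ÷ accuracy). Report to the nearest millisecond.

Correct trials (n=10): 465, 357, 463, 400, 421, 356, 332, 347, 348, 409
Mean correct RT = 3898/10 = 389.8000 ms
Proportion correct = 10/13
IES = 389.8000 / (10/13) = 506.740 ms

507 ms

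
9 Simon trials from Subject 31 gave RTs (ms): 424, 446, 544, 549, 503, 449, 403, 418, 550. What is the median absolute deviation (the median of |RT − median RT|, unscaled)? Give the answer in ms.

Sorted: 403, 418, 424, 446, 449, 503, 544, 549, 550 → median = 449
|x − 449|: 25, 3, 95, 100, 54, 0, 46, 31, 101
Sorted deviations: 0, 3, 25, 31, 46, 54, 95, 100, 101 → MAD = 46

46 ms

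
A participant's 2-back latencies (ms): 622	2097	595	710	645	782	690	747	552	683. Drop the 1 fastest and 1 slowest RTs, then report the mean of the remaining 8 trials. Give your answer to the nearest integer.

Sorted: 552, 595, 622, 645, 683, 690, 710, 747, 782, 2097
Drop lowest 1 (552) and highest 1 (2097)
Remaining (n=8): Σ = 5474, mean = 5474/8 = 684.250

684 ms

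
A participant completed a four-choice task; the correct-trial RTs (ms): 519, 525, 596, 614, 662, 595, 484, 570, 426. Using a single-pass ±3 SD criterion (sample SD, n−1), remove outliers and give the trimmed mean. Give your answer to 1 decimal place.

554.6 ms

n = 9, ΣRT = 4991, M = 554.556
Σ(x−M)² = 42312.22; s = √(42312.22/8) = 72.726
Cutoffs: 554.556 ± 3·72.726 → [336.4, 772.7]
No RTs fall outside the cutoffs; all 9 retained. Mean = 4991/9 = 554.556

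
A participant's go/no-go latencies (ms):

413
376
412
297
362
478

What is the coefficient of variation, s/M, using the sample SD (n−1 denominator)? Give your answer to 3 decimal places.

n = 6, Σ = 2338, M = 389.6667
Σ(x−M)² = 18385.333; s = √(18385.333/5) = 60.6388
CV = 60.6388 / 389.6667 = 0.15562

0.156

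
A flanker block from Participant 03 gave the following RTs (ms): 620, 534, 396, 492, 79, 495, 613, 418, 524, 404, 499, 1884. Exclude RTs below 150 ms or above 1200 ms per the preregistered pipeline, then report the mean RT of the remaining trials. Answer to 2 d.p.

Excluded: 79, 1884
Retained (n=10): Σ = 4995
Mean = 4995/10 = 499.5000

499.50 ms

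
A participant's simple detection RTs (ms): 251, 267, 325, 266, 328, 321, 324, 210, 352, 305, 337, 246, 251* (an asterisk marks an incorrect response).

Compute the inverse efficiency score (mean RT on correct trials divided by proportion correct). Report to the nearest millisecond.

319 ms

Correct trials (n=12): 251, 267, 325, 266, 328, 321, 324, 210, 352, 305, 337, 246
Mean correct RT = 3532/12 = 294.3333 ms
Proportion correct = 12/13
IES = 294.3333 / (12/13) = 318.861 ms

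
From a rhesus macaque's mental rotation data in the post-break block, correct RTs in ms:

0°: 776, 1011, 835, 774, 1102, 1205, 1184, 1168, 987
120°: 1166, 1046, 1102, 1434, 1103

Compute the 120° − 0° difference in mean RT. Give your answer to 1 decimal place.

165.5 ms

M(0°) = 9042/9 = 1004.667
M(120°) = 5851/5 = 1170.200
Difference = 1170.200 − 1004.667 = 165.533 ms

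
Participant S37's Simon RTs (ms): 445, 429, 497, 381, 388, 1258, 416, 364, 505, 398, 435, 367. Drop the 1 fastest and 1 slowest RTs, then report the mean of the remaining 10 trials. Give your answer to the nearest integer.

Sorted: 364, 367, 381, 388, 398, 416, 429, 435, 445, 497, 505, 1258
Drop lowest 1 (364) and highest 1 (1258)
Remaining (n=10): Σ = 4261, mean = 4261/10 = 426.100

426 ms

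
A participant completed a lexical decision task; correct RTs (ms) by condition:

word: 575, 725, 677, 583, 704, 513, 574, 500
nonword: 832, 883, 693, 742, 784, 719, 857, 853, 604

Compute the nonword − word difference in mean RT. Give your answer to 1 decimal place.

M(word) = 4851/8 = 606.375
M(nonword) = 6967/9 = 774.111
Difference = 774.111 − 606.375 = 167.736 ms

167.7 ms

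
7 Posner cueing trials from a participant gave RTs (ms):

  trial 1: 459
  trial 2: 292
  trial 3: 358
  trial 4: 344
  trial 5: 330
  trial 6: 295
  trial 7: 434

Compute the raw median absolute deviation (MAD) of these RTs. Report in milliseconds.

49 ms

Sorted: 292, 295, 330, 344, 358, 434, 459 → median = 344
|x − 344|: 115, 52, 14, 0, 14, 49, 90
Sorted deviations: 0, 14, 14, 49, 52, 90, 115 → MAD = 49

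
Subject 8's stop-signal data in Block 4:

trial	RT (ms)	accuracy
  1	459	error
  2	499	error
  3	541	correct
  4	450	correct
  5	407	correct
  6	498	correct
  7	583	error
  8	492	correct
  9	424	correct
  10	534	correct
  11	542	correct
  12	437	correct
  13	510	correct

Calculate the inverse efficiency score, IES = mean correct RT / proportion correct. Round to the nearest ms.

Correct trials (n=10): 541, 450, 407, 498, 492, 424, 534, 542, 437, 510
Mean correct RT = 4835/10 = 483.5000 ms
Proportion correct = 10/13
IES = 483.5000 / (10/13) = 628.550 ms

629 ms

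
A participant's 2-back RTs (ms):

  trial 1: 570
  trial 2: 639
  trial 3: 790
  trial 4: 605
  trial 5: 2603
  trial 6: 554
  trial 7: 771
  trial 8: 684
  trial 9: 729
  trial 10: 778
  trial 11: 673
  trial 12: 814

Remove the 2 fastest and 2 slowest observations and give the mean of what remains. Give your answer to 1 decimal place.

Sorted: 554, 570, 605, 639, 673, 684, 729, 771, 778, 790, 814, 2603
Drop lowest 2 (554, 570) and highest 2 (814, 2603)
Remaining (n=8): Σ = 5669, mean = 5669/8 = 708.625

708.6 ms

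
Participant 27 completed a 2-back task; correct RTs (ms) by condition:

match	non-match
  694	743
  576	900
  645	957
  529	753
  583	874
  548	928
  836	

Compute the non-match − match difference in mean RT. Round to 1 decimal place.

229.0 ms

M(match) = 4411/7 = 630.143
M(non-match) = 5155/6 = 859.167
Difference = 859.167 − 630.143 = 229.024 ms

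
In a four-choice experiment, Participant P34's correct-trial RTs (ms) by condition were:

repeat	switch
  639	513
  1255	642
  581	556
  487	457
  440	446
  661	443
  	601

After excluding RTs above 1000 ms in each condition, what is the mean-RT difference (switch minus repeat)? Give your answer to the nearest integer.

-39 ms

repeat: exclude 1255
M(repeat) = 2808/5 = 561.600
M(switch) = 3658/7 = 522.571
Difference = 522.571 − 561.600 = -39.029 ms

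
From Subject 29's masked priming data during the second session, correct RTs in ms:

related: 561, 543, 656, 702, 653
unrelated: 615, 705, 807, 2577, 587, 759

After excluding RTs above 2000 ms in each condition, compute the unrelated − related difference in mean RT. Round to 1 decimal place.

unrelated: exclude 2577
M(related) = 3115/5 = 623.000
M(unrelated) = 3473/5 = 694.600
Difference = 694.600 − 623.000 = 71.600 ms

71.6 ms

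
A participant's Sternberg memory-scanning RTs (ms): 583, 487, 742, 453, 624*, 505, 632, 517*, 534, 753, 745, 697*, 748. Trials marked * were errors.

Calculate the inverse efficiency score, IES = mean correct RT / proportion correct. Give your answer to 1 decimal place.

803.7 ms

Correct trials (n=10): 583, 487, 742, 453, 505, 632, 534, 753, 745, 748
Mean correct RT = 6182/10 = 618.2000 ms
Proportion correct = 10/13
IES = 618.2000 / (10/13) = 803.660 ms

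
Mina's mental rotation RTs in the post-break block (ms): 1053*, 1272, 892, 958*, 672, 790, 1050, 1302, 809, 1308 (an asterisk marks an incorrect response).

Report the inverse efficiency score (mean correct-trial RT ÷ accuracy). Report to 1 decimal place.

Correct trials (n=8): 1272, 892, 672, 790, 1050, 1302, 809, 1308
Mean correct RT = 8095/8 = 1011.8750 ms
Proportion correct = 8/10
IES = 1011.8750 / (8/10) = 1264.844 ms

1264.8 ms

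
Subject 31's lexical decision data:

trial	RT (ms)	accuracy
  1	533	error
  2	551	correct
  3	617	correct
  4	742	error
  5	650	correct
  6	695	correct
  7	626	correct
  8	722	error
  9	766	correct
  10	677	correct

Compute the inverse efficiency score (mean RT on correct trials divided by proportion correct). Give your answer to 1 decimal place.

935.1 ms

Correct trials (n=7): 551, 617, 650, 695, 626, 766, 677
Mean correct RT = 4582/7 = 654.5714 ms
Proportion correct = 7/10
IES = 654.5714 / (7/10) = 935.102 ms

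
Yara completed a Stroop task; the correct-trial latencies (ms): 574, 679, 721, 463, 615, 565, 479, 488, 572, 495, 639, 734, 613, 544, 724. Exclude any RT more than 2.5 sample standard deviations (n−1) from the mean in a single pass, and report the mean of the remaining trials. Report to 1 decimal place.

n = 15, ΣRT = 8905, M = 593.667
Σ(x−M)² = 118327.33; s = √(118327.33/14) = 91.935
Cutoffs: 593.667 ± 2.5·91.935 → [363.8, 823.5]
No RTs fall outside the cutoffs; all 15 retained. Mean = 8905/15 = 593.667

593.7 ms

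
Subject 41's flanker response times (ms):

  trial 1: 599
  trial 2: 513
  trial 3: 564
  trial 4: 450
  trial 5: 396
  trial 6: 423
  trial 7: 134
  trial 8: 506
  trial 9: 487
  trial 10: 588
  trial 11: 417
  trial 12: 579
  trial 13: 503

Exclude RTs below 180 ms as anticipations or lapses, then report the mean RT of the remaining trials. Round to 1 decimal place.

502.1 ms

Excluded: 134
Retained (n=12): Σ = 6025
Mean = 6025/12 = 502.0833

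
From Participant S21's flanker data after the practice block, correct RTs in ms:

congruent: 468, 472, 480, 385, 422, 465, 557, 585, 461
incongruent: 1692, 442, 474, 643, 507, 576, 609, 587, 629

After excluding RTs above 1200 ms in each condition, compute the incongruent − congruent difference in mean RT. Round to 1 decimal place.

incongruent: exclude 1692
M(congruent) = 4295/9 = 477.222
M(incongruent) = 4467/8 = 558.375
Difference = 558.375 − 477.222 = 81.153 ms

81.2 ms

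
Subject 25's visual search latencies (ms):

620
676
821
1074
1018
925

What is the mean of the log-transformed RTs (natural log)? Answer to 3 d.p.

ln(RT): 6.4297, 6.5162, 6.7105, 6.9791, 6.9256, 6.8298
Σ ln(RT) = 40.3910
Mean = 40.3910/6 = 6.73183

6.732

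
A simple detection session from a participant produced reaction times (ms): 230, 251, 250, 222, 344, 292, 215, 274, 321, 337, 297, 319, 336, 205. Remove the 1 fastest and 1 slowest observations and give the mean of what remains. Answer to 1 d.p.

278.7 ms

Sorted: 205, 215, 222, 230, 250, 251, 274, 292, 297, 319, 321, 336, 337, 344
Drop lowest 1 (205) and highest 1 (344)
Remaining (n=12): Σ = 3344, mean = 3344/12 = 278.667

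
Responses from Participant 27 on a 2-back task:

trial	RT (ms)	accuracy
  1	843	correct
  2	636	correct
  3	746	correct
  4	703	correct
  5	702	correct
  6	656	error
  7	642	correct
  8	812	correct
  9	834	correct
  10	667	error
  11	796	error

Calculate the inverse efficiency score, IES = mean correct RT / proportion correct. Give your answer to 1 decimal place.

1017.2 ms

Correct trials (n=8): 843, 636, 746, 703, 702, 642, 812, 834
Mean correct RT = 5918/8 = 739.7500 ms
Proportion correct = 8/11
IES = 739.7500 / (8/11) = 1017.156 ms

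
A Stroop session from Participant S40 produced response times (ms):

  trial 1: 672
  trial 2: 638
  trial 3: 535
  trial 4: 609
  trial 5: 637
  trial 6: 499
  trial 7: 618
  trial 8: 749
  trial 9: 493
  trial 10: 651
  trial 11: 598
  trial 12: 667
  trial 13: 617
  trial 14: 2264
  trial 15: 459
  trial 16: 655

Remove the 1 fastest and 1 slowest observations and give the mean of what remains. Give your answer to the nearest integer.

617 ms

Sorted: 459, 493, 499, 535, 598, 609, 617, 618, 637, 638, 651, 655, 667, 672, 749, 2264
Drop lowest 1 (459) and highest 1 (2264)
Remaining (n=14): Σ = 8638, mean = 8638/14 = 617.000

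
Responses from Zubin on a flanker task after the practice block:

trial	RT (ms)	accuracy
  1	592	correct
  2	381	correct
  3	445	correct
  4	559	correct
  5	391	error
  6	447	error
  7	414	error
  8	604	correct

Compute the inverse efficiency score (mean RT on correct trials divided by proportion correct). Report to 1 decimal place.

Correct trials (n=5): 592, 381, 445, 559, 604
Mean correct RT = 2581/5 = 516.2000 ms
Proportion correct = 5/8
IES = 516.2000 / (5/8) = 825.920 ms

825.9 ms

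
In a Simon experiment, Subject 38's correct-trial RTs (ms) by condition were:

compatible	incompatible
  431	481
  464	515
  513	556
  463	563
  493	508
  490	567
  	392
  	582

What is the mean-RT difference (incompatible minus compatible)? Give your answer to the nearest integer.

45 ms

M(compatible) = 2854/6 = 475.667
M(incompatible) = 4164/8 = 520.500
Difference = 520.500 − 475.667 = 44.833 ms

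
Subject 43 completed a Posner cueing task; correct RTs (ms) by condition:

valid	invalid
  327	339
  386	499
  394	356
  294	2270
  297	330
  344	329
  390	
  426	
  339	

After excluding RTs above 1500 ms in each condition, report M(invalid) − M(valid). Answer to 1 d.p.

invalid: exclude 2270
M(valid) = 3197/9 = 355.222
M(invalid) = 1853/5 = 370.600
Difference = 370.600 − 355.222 = 15.378 ms

15.4 ms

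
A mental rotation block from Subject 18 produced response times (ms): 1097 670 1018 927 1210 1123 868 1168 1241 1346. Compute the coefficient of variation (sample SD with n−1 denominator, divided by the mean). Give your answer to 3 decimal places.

n = 10, Σ = 10668, M = 1066.8000
Σ(x−M)² = 362013.600; s = √(362013.600/9) = 200.5586
CV = 200.5586 / 1066.8000 = 0.18800

0.188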